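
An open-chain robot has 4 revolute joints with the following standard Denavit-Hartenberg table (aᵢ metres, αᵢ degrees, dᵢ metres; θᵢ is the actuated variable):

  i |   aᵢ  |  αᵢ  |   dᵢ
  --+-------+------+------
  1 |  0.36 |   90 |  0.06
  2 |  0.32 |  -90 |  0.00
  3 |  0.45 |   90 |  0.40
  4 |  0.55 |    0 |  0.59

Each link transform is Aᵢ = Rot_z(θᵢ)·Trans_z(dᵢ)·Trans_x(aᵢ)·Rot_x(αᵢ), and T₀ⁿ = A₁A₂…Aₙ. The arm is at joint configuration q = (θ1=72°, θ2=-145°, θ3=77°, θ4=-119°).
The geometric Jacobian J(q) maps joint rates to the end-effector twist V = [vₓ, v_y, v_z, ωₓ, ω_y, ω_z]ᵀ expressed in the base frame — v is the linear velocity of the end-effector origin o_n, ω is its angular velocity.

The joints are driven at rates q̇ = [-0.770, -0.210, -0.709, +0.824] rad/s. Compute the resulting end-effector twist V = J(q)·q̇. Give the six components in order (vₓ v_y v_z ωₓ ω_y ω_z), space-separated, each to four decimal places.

o_n = [-0.1838, -0.4169, -0.4106]
J₁: ẑ×o_n = [0.4169, -0.1838, 0.0000], ω = ẑ
J2: z=[0.9511, -0.3090, 0.0000] o=[0.1112, 0.3424, 0.0600] → [0.1454, 0.4475, -0.8133, 0.9511, -0.3090, 0.0000]
J3: z=[0.1772, 0.5455, -0.8192] o=[0.0302, 0.0931, -0.1235] → [-0.5743, 0.2262, 0.0263, 0.1772, 0.5455, -0.8192]
J4: z=[-0.0327, -0.8286, -0.5589] o=[-0.3415, 0.3679, -0.5093] → [-0.5204, -0.0849, 0.1564, -0.0327, -0.8286, -0.5589]
V = J·q̇ = [-0.3732, -0.1828, 0.2810, -0.3523, -1.0046, -0.6497]

-0.3732 -0.1828 0.2810 -0.3523 -1.0046 -0.6497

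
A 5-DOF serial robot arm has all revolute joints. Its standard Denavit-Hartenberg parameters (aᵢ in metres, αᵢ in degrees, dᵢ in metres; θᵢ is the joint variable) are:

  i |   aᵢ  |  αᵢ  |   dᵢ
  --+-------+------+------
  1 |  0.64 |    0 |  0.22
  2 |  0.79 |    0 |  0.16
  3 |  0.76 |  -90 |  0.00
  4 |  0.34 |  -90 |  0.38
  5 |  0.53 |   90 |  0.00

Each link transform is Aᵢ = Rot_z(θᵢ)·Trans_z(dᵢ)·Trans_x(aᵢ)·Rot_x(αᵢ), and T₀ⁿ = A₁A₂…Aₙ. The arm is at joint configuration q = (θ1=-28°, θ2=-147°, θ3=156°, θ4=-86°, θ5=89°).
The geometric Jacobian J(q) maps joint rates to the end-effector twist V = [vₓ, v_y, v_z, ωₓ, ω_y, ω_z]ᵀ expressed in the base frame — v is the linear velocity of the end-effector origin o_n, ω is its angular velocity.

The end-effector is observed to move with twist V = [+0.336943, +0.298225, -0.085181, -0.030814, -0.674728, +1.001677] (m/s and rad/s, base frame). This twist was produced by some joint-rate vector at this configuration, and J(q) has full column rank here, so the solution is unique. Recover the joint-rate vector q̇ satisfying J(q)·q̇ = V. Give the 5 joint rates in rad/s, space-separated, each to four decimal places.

o_n = [0.4709, -0.7664, 0.7284]
J₁: ẑ×o_n = [0.7664, 0.4709, -0.0000], ω = ẑ
J2: z=[0.0000, 0.0000, 1.0000] o=[0.5651, -0.3005, 0.2200] → [0.4660, -0.0942, 0.0000, 0.0000, 0.0000, 1.0000]
J3: z=[0.0000, 0.0000, 1.0000] o=[-0.2219, -0.3693, 0.3800] → [0.3971, 0.6928, -0.0000, 0.0000, 0.0000, 1.0000]
J4: z=[0.3256, 0.9455, 0.0000] o=[0.4967, -0.6167, 0.3800] → [0.3294, -0.1134, -0.0244, 0.3256, 0.9455, 0.0000]
J5: z=[0.9432, -0.3248, -0.0698] o=[0.6428, -0.2652, 0.7192] → [-0.0380, 0.0033, -0.5286, 0.9432, -0.3248, -0.0698]
q̇ = J⁺·V = [0.3220, 0.5180, 0.1750, -0.6480, 0.1910]

0.3220 0.5180 0.1750 -0.6480 0.1910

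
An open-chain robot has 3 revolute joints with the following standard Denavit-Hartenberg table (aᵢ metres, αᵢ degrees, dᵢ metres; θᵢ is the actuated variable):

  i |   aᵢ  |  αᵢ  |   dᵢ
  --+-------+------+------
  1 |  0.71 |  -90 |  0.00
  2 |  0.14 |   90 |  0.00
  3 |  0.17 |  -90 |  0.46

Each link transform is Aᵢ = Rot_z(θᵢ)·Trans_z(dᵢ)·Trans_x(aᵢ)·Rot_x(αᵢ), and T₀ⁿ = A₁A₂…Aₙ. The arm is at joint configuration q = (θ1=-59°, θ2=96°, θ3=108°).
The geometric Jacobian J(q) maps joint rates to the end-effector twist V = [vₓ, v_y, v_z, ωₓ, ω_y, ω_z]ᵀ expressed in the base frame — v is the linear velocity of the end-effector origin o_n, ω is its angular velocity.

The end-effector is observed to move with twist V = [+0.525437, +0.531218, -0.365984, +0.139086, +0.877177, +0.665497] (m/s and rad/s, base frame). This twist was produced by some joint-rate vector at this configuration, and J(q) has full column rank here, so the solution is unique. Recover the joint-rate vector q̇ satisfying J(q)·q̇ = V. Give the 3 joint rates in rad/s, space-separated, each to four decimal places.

o_n = [0.7352, -0.9096, -0.1351]
J₁: ẑ×o_n = [0.9096, 0.7352, -0.0000], ω = ẑ
J2: z=[0.8572, 0.5150, 0.0000] o=[0.3657, -0.6086, 0.0000] → [-0.0696, 0.1158, -0.4483, 0.8572, 0.5150, 0.0000]
J3: z=[0.5122, -0.8525, -0.1045] o=[0.3581, -0.5960, -0.1392] → [-0.0363, -0.0415, 0.1608, 0.5122, -0.8525, -0.1045]
q̇ = J⁺·V = [0.5940, 0.5710, -0.6840]

0.5940 0.5710 -0.6840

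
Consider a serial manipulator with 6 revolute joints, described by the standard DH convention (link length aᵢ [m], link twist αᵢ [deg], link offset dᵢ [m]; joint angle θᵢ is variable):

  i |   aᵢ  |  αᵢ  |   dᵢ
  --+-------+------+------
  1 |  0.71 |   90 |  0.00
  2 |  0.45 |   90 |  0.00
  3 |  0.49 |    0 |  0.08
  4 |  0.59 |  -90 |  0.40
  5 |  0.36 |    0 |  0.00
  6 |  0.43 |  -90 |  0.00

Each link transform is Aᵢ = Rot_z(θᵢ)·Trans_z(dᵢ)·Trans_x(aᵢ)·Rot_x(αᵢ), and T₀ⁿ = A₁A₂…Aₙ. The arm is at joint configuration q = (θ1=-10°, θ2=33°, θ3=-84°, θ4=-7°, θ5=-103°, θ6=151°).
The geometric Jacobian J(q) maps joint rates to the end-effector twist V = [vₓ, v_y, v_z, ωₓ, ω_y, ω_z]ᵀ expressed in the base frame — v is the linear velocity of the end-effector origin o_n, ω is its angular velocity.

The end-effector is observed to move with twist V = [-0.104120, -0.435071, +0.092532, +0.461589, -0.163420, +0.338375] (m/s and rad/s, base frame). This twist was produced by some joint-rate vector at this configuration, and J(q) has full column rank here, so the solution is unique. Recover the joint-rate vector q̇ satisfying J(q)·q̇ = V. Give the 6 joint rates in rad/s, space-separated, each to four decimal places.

-0.2030 0.0930 -0.1830 -0.0080 0.1540 0.5460

o_n = [1.5989, 1.0218, -0.1633]
J₁: ẑ×o_n = [-1.0218, 1.5989, 0.0000], ω = ẑ
J2: z=[-0.1736, -0.9848, 0.0000] o=[0.6992, -0.1233, 0.0000] → [0.1609, -0.0284, 0.6871, -0.1736, -0.9848, 0.0000]
J3: z=[0.5364, -0.0946, -0.8387] o=[1.0709, -0.1888, 0.2451] → [1.0540, -0.2237, 0.6993, 0.5364, -0.0946, -0.8387]
J4: z=[0.5364, -0.0946, -0.8387] o=[1.2407, 0.2761, 0.2059] → [0.6604, -0.1023, 0.4339, 0.5364, -0.0946, -0.8387]
J5: z=[0.8288, -0.1284, 0.5446] o=[1.5492, 0.8207, -0.1352] → [-0.1059, 0.0504, 0.1731, 0.8288, -0.1284, 0.5446]
J6: z=[0.8288, -0.1284, 0.5446] o=[1.7244, 0.7076, -0.4286] → [-0.2052, -0.2882, 0.2443, 0.8288, -0.1284, 0.5446]
q̇ = J⁺·V = [-0.2030, 0.0930, -0.1830, -0.0080, 0.1540, 0.5460]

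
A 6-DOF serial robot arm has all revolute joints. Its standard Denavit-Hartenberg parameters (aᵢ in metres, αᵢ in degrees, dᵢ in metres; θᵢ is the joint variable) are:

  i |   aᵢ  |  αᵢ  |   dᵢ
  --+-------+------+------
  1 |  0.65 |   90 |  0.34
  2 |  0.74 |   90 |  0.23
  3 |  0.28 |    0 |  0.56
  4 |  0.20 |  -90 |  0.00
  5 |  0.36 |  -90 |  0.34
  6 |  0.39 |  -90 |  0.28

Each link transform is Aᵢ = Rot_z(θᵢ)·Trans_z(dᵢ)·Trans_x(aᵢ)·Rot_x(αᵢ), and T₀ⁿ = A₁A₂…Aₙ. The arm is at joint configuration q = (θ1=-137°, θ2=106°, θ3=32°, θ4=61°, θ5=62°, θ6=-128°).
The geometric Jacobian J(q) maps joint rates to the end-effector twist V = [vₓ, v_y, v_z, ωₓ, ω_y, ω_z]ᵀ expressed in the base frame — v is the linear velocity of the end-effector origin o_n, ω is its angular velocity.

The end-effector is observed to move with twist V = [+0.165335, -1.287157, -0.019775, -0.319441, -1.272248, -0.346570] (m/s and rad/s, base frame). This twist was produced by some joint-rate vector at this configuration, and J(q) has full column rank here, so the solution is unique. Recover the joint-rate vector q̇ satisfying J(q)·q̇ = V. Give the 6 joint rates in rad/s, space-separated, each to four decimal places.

0.3650 -0.9650 -0.0320 0.7330 0.9730 -0.3440

o_n = [-0.8767, -0.3341, 0.7467]
J₁: ẑ×o_n = [0.3341, -0.8767, 0.0000], ω = ẑ
J2: z=[-0.6820, 0.7314, 0.0000] o=[-0.4754, -0.4433, 0.3400] → [0.2974, 0.2774, 0.2191, -0.6820, 0.7314, 0.0000]
J3: z=[-0.7030, -0.6556, 0.2756] o=[-0.4831, -0.1360, 1.0513] → [0.2543, -0.3227, -0.1188, -0.7030, -0.6556, 0.2756]
J4: z=[-0.7030, -0.6556, 0.2756] o=[-0.9301, -0.3499, 1.4339] → [0.4462, -0.4685, 0.0239, -0.7030, -0.6556, 0.2756]
J5: z=[-0.1656, -0.2260, -0.9599] o=[-1.0684, -0.2058, 1.4239] → [0.0299, -0.2962, 0.0646, -0.1656, -0.2260, -0.9599]
J6: z=[0.9407, -0.3284, -0.0850] o=[-1.0181, 0.0475, 1.0014] → [0.0512, 0.2276, -0.3125, 0.9407, -0.3284, -0.0850]
q̇ = J⁺·V = [0.3650, -0.9650, -0.0320, 0.7330, 0.9730, -0.3440]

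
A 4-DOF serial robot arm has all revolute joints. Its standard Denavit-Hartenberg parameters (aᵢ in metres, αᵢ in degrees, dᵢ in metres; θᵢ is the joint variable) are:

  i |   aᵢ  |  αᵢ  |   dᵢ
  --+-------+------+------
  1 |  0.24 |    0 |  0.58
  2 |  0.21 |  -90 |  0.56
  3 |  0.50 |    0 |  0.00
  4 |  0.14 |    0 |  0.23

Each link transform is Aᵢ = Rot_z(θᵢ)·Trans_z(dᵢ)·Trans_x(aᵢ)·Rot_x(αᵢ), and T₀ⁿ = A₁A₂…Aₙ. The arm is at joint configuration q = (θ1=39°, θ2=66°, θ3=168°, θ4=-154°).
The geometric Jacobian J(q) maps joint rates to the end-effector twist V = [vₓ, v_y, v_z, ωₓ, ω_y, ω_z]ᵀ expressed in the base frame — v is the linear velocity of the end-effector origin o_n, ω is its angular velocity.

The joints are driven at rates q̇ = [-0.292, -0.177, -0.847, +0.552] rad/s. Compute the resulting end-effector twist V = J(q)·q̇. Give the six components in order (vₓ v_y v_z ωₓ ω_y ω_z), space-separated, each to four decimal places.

-0.0741 0.1270 -0.3742 0.2849 0.0764 -0.4690

o_n = [0.0014, -0.0468, 1.0022]
J₁: ẑ×o_n = [0.0468, 0.0014, -0.0000], ω = ẑ
J2: z=[0.0000, 0.0000, 1.0000] o=[0.1865, 0.1510, 0.5800] → [0.1979, -0.1851, 0.0000, 0.0000, 0.0000, 1.0000]
J3: z=[-0.9659, -0.2588, 0.0000] o=[0.1322, 0.3539, 1.1400] → [0.0357, -0.1331, 0.3532, -0.9659, -0.2588, 0.0000]
J4: z=[-0.9659, -0.2588, 0.0000] o=[0.2587, -0.1185, 1.0360] → [0.0088, -0.0327, -0.1358, -0.9659, -0.2588, 0.0000]
V = J·q̇ = [-0.0741, 0.1270, -0.3742, 0.2849, 0.0764, -0.4690]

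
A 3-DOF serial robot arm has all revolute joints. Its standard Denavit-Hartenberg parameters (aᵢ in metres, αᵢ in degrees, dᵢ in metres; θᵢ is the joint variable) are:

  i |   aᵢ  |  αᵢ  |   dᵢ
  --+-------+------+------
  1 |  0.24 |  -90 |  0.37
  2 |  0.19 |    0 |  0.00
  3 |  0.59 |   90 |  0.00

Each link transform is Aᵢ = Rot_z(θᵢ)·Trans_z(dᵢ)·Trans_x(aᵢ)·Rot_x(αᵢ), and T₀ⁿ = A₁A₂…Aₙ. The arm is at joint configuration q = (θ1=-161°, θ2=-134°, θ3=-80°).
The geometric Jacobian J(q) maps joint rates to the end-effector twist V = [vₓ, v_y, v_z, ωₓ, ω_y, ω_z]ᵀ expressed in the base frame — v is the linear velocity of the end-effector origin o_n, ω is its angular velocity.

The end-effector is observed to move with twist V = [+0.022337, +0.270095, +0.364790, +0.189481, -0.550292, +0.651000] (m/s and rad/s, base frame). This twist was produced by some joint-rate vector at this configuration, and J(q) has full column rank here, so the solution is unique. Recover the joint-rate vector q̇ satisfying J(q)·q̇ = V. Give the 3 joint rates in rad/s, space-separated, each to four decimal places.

o_n = [0.3604, 0.1241, 0.1768]
J₁: ẑ×o_n = [-0.1241, 0.3604, 0.0000], ω = ẑ
J2: z=[0.3256, -0.9455, 0.0000] o=[-0.2269, -0.0781, 0.3700] → [0.1827, 0.0629, 0.6211, 0.3256, -0.9455, 0.0000]
J3: z=[0.3256, -0.9455, 0.0000] o=[-0.1021, -0.0352, 0.5067] → [0.3119, 0.1074, 0.4891, 0.3256, -0.9455, 0.0000]
q̇ = J⁺·V = [0.6510, 0.6070, -0.0250]

0.6510 0.6070 -0.0250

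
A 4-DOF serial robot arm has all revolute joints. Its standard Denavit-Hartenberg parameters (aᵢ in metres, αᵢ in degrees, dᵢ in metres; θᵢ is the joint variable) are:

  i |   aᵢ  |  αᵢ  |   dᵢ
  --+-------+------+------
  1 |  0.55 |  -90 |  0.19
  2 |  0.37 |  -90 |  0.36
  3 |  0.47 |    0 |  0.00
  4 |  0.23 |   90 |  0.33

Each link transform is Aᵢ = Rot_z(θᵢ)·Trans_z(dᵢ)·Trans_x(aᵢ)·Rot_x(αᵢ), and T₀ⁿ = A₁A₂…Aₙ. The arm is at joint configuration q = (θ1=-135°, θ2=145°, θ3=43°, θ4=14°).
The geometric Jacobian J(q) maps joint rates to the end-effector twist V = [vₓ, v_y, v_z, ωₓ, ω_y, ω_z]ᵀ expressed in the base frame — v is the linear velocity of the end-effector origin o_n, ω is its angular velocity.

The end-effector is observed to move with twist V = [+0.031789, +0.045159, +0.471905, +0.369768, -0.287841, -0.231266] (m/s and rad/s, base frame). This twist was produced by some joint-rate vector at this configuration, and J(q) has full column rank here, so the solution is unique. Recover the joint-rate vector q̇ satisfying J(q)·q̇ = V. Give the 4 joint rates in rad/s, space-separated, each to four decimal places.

-0.3140 0.4650 0.2890 -0.1880

o_n = [0.1224, 0.3394, -0.0209]
J₁: ẑ×o_n = [-0.3394, 0.1224, 0.0000], ω = ẑ
J2: z=[0.7071, -0.7071, 0.0000] o=[-0.3889, -0.3889, 0.1900] → [0.1491, 0.1491, 0.8766, 0.7071, -0.7071, 0.0000]
J3: z=[0.4056, 0.4056, 0.8192] o=[0.0800, -0.4292, -0.0222] → [-0.6290, 0.0342, 0.2945, 0.4056, 0.4056, 0.8192]
J4: z=[0.4056, 0.4056, 0.8192] o=[0.0524, -0.0034, -0.2194] → [-0.2003, -0.0232, 0.1106, 0.4056, 0.4056, 0.8192]
q̇ = J⁺·V = [-0.3140, 0.4650, 0.2890, -0.1880]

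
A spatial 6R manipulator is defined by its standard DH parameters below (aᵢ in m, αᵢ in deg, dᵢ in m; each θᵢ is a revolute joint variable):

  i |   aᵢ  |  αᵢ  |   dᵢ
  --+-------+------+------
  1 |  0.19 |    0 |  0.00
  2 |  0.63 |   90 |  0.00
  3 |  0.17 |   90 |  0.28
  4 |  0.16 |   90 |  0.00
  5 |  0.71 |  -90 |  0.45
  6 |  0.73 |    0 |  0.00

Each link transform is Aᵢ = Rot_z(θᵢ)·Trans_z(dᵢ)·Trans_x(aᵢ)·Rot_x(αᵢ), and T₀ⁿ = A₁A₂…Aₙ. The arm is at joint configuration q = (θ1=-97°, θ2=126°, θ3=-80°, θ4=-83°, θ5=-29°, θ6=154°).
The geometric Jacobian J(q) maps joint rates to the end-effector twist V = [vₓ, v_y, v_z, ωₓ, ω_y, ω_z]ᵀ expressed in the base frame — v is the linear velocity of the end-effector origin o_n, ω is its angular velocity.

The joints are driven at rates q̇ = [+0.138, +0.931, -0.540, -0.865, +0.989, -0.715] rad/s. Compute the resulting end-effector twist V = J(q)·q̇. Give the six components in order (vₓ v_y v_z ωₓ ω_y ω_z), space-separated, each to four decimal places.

-0.2299 0.7588 -0.3060 0.9748 0.9022 2.3361

o_n = [0.5888, 0.0837, -0.0607]
J₁: ẑ×o_n = [-0.0837, 0.5888, 0.0000], ω = ẑ
J2: z=[0.0000, 0.0000, 1.0000] o=[-0.0232, -0.1886, 0.0000] → [-0.2722, 0.6120, 0.0000, 0.0000, 0.0000, 1.0000]
J3: z=[0.4848, -0.8746, 0.0000] o=[0.5279, 0.1168, 0.0000] → [0.0531, 0.0294, 0.0372, 0.4848, -0.8746, 0.0000]
J4: z=[-0.8613, -0.4774, -0.1736] o=[0.6894, -0.1137, -0.1674] → [-0.0167, 0.1094, -0.2181, -0.8613, -0.4774, -0.1736]
J5: z=[-0.2098, 0.0230, 0.9775] o=[0.6154, 0.0268, -0.1866] → [-0.0527, 0.0004, -0.0113, -0.2098, 0.0230, 0.9775]
J6: z=[-0.9777, 0.0083, -0.2101] o=[0.5301, 0.7470, 0.2385] → [-0.1418, -0.3048, 0.6480, -0.9777, 0.0083, -0.2101]
V = J·q̇ = [-0.2299, 0.7588, -0.3060, 0.9748, 0.9022, 2.3361]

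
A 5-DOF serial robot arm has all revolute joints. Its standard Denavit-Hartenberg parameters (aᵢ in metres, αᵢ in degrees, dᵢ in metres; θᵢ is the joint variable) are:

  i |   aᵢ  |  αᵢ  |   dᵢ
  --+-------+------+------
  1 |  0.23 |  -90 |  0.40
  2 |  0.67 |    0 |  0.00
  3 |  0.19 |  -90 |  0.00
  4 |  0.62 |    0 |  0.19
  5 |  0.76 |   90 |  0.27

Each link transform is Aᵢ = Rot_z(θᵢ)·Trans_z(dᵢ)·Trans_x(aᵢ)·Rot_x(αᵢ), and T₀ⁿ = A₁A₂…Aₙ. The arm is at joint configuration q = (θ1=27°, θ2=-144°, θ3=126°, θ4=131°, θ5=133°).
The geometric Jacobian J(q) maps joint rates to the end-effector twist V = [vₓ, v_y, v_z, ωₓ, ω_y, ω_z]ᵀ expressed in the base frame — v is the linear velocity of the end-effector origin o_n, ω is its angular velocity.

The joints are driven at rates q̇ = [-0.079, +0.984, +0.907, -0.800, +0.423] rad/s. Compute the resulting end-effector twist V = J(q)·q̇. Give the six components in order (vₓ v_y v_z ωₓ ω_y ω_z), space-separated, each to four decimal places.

-0.3049 -0.5141 0.8249 -0.9623 1.6320 0.2795

o_n = [-0.5331, 0.0515, 0.2648]
J₁: ẑ×o_n = [-0.0515, -0.5331, 0.0000], ω = ẑ
J2: z=[-0.4540, 0.8910, 0.0000] o=[0.2049, 0.1044, 0.4000] → [-0.1205, -0.0614, 0.6816, -0.4540, 0.8910, 0.0000]
J3: z=[-0.4540, 0.8910, 0.0000] o=[-0.2780, -0.1417, 0.7938] → [-0.4714, -0.2402, 0.1396, -0.4540, 0.8910, 0.0000]
J4: z=[0.2753, 0.1403, -0.9511] o=[-0.1170, -0.0596, 0.8525] → [0.0233, 0.5575, 0.0890, 0.2753, 0.1403, -0.9511]
J5: z=[0.2753, 0.1403, -0.9511] o=[-0.1970, -0.6255, 0.5461] → [0.6044, 0.3971, 0.2336, 0.2753, 0.1403, -0.9511]
V = J·q̇ = [-0.3049, -0.5141, 0.8249, -0.9623, 1.6320, 0.2795]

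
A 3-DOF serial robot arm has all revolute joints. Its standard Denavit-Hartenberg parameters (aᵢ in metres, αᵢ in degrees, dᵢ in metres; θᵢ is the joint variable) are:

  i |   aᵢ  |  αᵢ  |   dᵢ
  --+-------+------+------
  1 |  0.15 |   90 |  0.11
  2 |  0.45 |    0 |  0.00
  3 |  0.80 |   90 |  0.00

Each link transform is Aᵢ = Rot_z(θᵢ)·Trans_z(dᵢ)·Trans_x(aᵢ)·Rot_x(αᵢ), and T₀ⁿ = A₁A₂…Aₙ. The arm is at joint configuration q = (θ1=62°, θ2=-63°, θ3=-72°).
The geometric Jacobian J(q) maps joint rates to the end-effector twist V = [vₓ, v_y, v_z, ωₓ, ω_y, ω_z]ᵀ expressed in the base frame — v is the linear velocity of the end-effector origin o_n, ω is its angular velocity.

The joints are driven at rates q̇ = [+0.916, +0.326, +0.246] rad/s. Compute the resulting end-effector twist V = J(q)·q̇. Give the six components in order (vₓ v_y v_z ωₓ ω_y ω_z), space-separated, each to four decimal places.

o_n = [-0.0992, -0.1866, -0.8566]
J₁: ẑ×o_n = [0.1866, -0.0992, 0.0000], ω = ẑ
J2: z=[0.8829, -0.4695, 0.0000] o=[0.0704, 0.1324, 0.1100] → [0.4538, 0.8535, -0.3614, 0.8829, -0.4695, 0.0000]
J3: z=[0.8829, -0.4695, 0.0000] o=[0.1663, 0.3128, -0.2910] → [0.2656, 0.4995, -0.5657, 0.8829, -0.4695, 0.0000]
V = J·q̇ = [0.3842, 0.3102, -0.2570, 0.5050, -0.2685, 0.9160]

0.3842 0.3102 -0.2570 0.5050 -0.2685 0.9160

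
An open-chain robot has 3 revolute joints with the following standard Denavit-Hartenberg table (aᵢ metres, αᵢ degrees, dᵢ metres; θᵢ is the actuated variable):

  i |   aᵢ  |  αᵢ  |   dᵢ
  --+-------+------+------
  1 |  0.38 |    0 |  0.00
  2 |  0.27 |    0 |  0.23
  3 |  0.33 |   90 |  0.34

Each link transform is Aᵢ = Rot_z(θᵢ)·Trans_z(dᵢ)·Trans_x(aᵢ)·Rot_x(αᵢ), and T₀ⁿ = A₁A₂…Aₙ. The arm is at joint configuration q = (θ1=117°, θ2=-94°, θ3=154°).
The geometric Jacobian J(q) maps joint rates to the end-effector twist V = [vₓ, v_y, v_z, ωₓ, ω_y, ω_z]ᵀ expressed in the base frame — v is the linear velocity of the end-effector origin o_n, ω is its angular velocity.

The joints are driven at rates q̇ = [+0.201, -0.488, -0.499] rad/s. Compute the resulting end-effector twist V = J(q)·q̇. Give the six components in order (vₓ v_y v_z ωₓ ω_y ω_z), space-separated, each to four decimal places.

-0.0242 0.1530 0.0000 0.0000 0.0000 -0.7860

o_n = [-0.2535, 0.4614, 0.5700]
J₁: ẑ×o_n = [-0.4614, -0.2535, 0.0000], ω = ẑ
J2: z=[0.0000, 0.0000, 1.0000] o=[-0.1725, 0.3386, 0.0000] → [-0.1228, -0.0810, 0.0000, 0.0000, 0.0000, 1.0000]
J3: z=[0.0000, 0.0000, 1.0000] o=[0.0760, 0.4441, 0.2300] → [-0.0173, -0.3295, 0.0000, 0.0000, 0.0000, 1.0000]
V = J·q̇ = [-0.0242, 0.1530, 0.0000, 0.0000, 0.0000, -0.7860]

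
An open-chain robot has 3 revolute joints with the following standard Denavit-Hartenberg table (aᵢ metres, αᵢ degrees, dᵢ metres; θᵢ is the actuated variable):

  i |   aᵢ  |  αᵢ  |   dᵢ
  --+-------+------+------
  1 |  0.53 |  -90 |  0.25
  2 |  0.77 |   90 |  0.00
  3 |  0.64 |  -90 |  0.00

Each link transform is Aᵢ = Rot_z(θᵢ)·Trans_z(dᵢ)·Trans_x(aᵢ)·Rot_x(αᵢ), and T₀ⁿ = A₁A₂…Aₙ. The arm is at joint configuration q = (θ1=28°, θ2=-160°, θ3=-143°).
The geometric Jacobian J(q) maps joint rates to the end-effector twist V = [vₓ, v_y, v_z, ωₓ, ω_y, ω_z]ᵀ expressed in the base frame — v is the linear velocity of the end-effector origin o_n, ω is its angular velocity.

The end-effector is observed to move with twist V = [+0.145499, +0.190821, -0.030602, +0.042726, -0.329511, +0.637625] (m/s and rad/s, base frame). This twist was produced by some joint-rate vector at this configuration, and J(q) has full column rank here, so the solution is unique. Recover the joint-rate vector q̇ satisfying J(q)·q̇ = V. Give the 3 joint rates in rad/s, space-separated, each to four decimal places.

o_n = [0.4340, -0.2055, 0.3385]
J₁: ẑ×o_n = [0.2055, 0.4340, -0.0000], ω = ẑ
J2: z=[-0.4695, 0.8829, 0.0000] o=[0.4680, 0.2488, 0.2500] → [0.0782, 0.0416, 0.2433, -0.4695, 0.8829, 0.0000]
J3: z=[-0.3020, -0.1606, -0.9397] o=[-0.1709, -0.0909, 0.5134] → [-0.0796, -0.6212, 0.1317, -0.3020, -0.1606, -0.9397]
q̇ = J⁺·V = [0.9590, -0.3110, 0.3420]

0.9590 -0.3110 0.3420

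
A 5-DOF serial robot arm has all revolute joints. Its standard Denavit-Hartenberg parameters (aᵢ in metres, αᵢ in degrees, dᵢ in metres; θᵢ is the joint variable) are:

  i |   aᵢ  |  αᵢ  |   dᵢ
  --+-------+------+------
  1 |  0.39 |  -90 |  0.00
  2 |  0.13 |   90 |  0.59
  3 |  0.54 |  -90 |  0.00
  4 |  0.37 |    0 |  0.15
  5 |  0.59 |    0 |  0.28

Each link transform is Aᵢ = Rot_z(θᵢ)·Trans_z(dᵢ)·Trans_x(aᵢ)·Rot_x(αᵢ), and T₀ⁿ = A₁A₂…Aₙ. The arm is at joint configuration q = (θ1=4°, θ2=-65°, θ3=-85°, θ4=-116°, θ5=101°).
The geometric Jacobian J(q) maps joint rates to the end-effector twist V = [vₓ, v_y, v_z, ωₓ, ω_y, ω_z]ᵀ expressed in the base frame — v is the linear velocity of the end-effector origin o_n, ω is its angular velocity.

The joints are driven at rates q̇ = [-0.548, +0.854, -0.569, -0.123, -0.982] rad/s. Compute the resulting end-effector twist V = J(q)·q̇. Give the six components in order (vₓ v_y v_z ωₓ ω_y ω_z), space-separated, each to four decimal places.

o_n = [0.2426, -0.3004, 0.7860]
J₁: ẑ×o_n = [0.3004, 0.2426, -0.0000], ω = ẑ
J2: z=[-0.0698, 0.9976, 0.0000] o=[0.3890, 0.0272, 0.0000] → [0.7841, 0.0548, 0.1689, -0.0698, 0.9976, 0.0000]
J3: z=[-0.9041, -0.0632, 0.4226] o=[0.4027, 0.6196, 0.1178] → [0.3466, 0.5364, 0.8217, -0.9041, -0.0632, 0.4226]
J4: z=[0.4139, 0.1163, 0.9029] o=[0.4601, 0.0844, 0.1605] → [0.4202, -0.4552, -0.1340, 0.4139, 0.1163, 0.9029]
J5: z=[0.4139, 0.1163, 0.9029] o=[0.2043, 0.2415, 0.4236] → [0.5315, -0.1153, -0.2288, 0.4139, 0.1163, 0.9029]
V = J·q̇ = [-0.2658, -0.2221, -0.0821, -0.0025, 0.7594, -1.7861]

-0.2658 -0.2221 -0.0821 -0.0025 0.7594 -1.7861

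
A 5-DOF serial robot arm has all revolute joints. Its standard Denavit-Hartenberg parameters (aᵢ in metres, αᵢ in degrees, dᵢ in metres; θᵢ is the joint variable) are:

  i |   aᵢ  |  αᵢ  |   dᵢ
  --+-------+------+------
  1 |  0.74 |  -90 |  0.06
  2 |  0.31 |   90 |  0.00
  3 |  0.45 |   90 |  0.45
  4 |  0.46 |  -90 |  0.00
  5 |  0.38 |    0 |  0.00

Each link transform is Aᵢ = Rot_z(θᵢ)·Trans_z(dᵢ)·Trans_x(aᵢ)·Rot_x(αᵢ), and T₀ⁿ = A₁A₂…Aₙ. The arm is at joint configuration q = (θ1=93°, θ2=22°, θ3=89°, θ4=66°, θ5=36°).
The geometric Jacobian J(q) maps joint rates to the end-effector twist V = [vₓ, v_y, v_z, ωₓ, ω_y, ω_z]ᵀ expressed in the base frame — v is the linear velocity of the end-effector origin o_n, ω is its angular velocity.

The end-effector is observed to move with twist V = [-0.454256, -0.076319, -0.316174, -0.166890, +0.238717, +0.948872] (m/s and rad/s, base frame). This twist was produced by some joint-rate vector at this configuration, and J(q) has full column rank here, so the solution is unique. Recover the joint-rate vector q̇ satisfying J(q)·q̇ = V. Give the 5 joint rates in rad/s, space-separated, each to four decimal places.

o_n = [-0.8310, 1.2221, 1.0898]
J₁: ẑ×o_n = [-1.2221, -0.8310, 0.0000], ω = ẑ
J2: z=[-0.9986, -0.0523, 0.0000] o=[-0.0387, 0.7390, 0.0600] → [-0.0539, 1.0284, -0.5239, -0.9986, -0.0523, 0.0000]
J3: z=[-0.0196, 0.3741, 0.9272] o=[-0.0538, 1.0260, -0.0561] → [0.2469, -0.6982, 0.2869, -0.0196, 0.3741, 0.9272]
J4: z=[-0.0311, 0.9267, -0.3745] o=[-0.5123, 1.1781, 0.3582] → [0.6945, 0.1421, 0.2940, -0.0311, 0.9267, -0.3745]
J5: z=[0.9050, 0.1852, 0.3831] o=[-0.7075, 1.3285, 0.7466] → [0.1043, -0.3579, -0.0734, 0.9050, 0.1852, 0.3831]
q̇ = J⁺·V = [0.4850, 0.7070, 0.2770, 0.0650, 0.6040]

0.4850 0.7070 0.2770 0.0650 0.6040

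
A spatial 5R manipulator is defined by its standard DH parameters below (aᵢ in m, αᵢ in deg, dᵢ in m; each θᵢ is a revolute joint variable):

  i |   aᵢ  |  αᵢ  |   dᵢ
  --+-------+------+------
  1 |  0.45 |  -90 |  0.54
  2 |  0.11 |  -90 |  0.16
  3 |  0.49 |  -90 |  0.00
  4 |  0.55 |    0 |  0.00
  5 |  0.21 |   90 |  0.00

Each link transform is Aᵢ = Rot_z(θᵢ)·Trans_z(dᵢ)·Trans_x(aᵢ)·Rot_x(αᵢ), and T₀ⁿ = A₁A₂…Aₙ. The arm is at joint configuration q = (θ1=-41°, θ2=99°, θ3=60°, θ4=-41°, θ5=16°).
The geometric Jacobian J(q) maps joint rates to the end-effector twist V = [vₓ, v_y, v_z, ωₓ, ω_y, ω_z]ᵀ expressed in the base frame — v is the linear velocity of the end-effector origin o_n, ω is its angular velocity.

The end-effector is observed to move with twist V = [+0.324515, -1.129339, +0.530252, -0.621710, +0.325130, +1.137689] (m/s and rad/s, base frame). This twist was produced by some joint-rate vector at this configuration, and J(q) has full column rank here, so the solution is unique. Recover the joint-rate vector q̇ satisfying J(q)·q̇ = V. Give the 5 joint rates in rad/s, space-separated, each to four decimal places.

0.8060 -0.0350 0.7260 0.4610 -0.2060

o_n = [-0.5906, -0.5316, -0.0393]
J₁: ẑ×o_n = [0.5316, -0.5906, 0.0000], ω = ẑ
J2: z=[0.6561, 0.7547, 0.0000] o=[0.3396, -0.2952, 0.5400] → [-0.4372, 0.3800, 0.5469, 0.6561, 0.7547, 0.0000]
J3: z=[-0.7454, 0.6480, 0.1564] o=[0.4316, -0.1632, 0.4314] → [-0.2473, -0.5107, 0.9370, -0.7454, 0.6480, 0.1564]
J4: z=[-0.2258, -0.4662, 0.8554] o=[0.1243, -0.4583, 0.1894] → [0.1693, -0.6631, -0.3167, -0.2258, -0.4662, 0.8554]
J5: z=[-0.2258, -0.4662, 0.8554] o=[-0.4050, -0.4745, 0.0408] → [0.0862, -0.1768, -0.0736, -0.2258, -0.4662, 0.8554]
q̇ = J⁺·V = [0.8060, -0.0350, 0.7260, 0.4610, -0.2060]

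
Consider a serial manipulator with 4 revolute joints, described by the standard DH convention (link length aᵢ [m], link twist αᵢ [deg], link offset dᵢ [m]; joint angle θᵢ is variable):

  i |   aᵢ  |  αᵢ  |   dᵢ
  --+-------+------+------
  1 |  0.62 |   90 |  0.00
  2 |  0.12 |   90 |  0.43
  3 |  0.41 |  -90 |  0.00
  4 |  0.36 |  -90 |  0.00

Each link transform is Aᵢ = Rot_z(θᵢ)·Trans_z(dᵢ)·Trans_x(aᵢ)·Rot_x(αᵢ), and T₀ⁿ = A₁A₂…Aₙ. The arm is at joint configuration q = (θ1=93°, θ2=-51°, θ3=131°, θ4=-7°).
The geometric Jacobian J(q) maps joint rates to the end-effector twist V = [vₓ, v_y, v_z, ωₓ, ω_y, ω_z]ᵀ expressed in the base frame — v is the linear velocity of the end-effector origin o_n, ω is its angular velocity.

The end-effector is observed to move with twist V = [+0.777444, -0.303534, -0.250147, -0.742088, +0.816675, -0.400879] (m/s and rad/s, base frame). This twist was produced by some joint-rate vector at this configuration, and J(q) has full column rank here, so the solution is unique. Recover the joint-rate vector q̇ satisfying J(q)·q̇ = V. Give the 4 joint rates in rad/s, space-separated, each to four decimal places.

o_n = [0.9897, 0.3970, 0.2704]
J₁: ẑ×o_n = [-0.3970, 0.9897, 0.0000], ω = ẑ
J2: z=[0.9986, 0.0523, 0.0000] o=[-0.0324, 0.6192, 0.0000] → [0.0141, -0.2700, -0.2754, 0.9986, 0.0523, 0.0000]
J3: z=[0.0407, -0.7761, -0.6293] o=[0.3930, 0.7171, -0.0933] → [-0.4836, -0.3903, 0.4500, 0.0407, -0.7761, -0.6293]
J4: z=[-0.6303, -0.5086, 0.5865] o=[0.7109, 0.5642, 0.1158] → [0.0195, 0.2610, 0.2472, -0.6303, -0.5086, 0.5865]
q̇ = J⁺·V = [-0.8490, -0.8630, -0.9460, -0.2510]

-0.8490 -0.8630 -0.9460 -0.2510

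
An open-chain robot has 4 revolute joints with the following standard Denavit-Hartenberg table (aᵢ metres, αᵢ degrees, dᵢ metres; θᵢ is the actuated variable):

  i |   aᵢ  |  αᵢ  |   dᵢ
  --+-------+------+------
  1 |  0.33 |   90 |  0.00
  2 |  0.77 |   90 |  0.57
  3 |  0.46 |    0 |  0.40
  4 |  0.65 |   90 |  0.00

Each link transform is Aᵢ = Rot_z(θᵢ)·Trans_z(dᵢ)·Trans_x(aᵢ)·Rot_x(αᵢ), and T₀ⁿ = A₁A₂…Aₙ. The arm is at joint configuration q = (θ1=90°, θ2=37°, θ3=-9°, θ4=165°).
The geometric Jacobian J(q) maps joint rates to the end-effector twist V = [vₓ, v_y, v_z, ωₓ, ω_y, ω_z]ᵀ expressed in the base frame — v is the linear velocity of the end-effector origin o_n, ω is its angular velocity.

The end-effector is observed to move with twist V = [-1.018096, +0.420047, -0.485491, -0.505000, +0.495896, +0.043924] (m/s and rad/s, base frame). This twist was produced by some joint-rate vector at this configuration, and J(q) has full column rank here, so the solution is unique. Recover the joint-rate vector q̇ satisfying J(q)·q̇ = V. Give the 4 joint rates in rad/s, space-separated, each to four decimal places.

o_n = [0.7624, 1.0743, 0.0600]
J₁: ẑ×o_n = [-1.0743, 0.7624, 0.0000], ω = ẑ
J2: z=[1.0000, -0.0000, 0.0000] o=[0.0000, 0.3300, 0.0000] → [-0.0000, -0.0600, 0.7443, 1.0000, -0.0000, 0.0000]
J3: z=[0.0000, 0.6018, -0.7986] o=[0.5700, 0.9449, 0.4634] → [-0.1395, -0.1537, -0.1158, 0.0000, 0.6018, -0.7986]
J4: z=[0.0000, 0.6018, -0.7986] o=[0.4980, 1.5485, 0.4174] → [-0.5938, -0.2111, -0.1591, 0.0000, 0.6018, -0.7986]
q̇ = J⁺·V = [0.7020, -0.5050, 0.4960, 0.3280]

0.7020 -0.5050 0.4960 0.3280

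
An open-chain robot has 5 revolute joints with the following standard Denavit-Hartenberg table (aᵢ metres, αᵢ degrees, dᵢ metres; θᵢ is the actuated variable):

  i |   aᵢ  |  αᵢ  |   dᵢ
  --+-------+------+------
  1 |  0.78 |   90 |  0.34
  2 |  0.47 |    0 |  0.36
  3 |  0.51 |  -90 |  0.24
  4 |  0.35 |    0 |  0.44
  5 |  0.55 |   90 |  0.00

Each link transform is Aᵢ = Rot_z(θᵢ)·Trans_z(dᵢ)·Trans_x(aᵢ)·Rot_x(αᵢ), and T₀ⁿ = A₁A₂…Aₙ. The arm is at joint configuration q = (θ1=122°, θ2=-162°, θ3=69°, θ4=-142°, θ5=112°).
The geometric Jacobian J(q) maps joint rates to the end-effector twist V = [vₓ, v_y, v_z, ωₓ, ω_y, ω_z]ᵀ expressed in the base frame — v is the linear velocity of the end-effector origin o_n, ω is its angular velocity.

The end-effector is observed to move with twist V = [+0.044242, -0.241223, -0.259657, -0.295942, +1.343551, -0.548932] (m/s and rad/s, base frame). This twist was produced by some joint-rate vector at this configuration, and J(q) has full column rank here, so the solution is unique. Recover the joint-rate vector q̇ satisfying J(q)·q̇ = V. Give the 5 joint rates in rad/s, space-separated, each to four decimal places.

-0.4810 -0.1060 0.5670 0.6320 0.6660

o_n = [0.5352, 1.2014, -0.5378]
J₁: ẑ×o_n = [-1.2014, 0.5352, 0.0000], ω = ẑ
J2: z=[0.8480, 0.5299, 0.0000] o=[-0.4133, 0.6615, 0.3400] → [-0.4652, 0.7444, -0.0448, 0.8480, 0.5299, 0.0000]
J3: z=[0.8480, 0.5299, 0.0000] o=[0.1288, 0.4732, 0.1948] → [-0.3882, 0.6212, 0.4022, 0.8480, 0.5299, 0.0000]
J4: z=[-0.5292, 0.8469, -0.0523] o=[0.3465, 0.5777, -0.3145] → [-0.1564, -0.1280, -0.4898, -0.5292, 0.8469, -0.0523]
J5: z=[-0.5292, 0.8469, -0.0523] o=[0.2888, 1.0768, -0.0621] → [-0.3963, -0.2646, -0.2746, -0.5292, 0.8469, -0.0523]
q̇ = J⁺·V = [-0.4810, -0.1060, 0.5670, 0.6320, 0.6660]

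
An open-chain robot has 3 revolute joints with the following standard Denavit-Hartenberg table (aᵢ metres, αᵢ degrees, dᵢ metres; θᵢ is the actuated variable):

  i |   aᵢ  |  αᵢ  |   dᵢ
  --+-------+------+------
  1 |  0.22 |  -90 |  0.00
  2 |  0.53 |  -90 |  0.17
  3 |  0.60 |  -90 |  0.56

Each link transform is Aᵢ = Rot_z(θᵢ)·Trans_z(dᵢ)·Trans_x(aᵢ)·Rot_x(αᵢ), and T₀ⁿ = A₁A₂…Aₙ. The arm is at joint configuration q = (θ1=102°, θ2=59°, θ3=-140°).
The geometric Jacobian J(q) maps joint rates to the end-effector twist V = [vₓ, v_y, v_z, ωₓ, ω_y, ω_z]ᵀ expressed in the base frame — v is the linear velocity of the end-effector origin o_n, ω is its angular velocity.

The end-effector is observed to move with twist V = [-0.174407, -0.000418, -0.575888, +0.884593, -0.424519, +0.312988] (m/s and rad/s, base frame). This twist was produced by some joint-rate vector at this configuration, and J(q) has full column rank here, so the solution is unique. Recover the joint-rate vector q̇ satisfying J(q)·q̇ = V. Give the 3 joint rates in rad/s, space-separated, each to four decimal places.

o_n = [-0.4970, -0.3344, -0.3487]
J₁: ẑ×o_n = [0.3344, -0.4970, 0.0000], ω = ẑ
J2: z=[-0.9781, -0.2079, 0.0000] o=[-0.0457, 0.2152, 0.0000] → [0.0725, -0.3411, 0.4438, -0.9781, -0.2079, 0.0000]
J3: z=[0.1782, -0.8384, -0.5150] o=[-0.2688, 0.4469, -0.4543] → [-0.4909, 0.0987, -0.3306, 0.1782, -0.8384, -0.5150]
q̇ = J⁺·V = [0.6730, -0.7770, 0.6990]

0.6730 -0.7770 0.6990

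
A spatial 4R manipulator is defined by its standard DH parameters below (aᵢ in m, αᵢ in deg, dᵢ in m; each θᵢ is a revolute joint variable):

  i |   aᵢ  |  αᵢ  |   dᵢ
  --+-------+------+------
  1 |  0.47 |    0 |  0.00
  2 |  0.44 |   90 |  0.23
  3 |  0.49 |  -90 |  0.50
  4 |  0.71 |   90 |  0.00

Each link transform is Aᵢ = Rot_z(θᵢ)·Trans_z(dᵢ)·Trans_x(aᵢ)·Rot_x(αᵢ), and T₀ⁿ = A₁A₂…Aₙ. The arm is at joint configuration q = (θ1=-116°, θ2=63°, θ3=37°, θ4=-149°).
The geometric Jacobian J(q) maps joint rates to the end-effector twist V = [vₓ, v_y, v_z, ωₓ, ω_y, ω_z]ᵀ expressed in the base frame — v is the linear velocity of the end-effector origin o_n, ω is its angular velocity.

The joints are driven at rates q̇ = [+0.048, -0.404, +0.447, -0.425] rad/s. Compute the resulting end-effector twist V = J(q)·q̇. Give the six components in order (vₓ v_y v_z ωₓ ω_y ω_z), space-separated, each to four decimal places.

o_n = [-0.6896, -1.2192, 0.1586]
J₁: ẑ×o_n = [1.2192, -0.6896, 0.0000], ω = ẑ
J2: z=[0.0000, 0.0000, 1.0000] o=[-0.2060, -0.4224, 0.0000] → [0.7967, -0.4836, 0.0000, 0.0000, 0.0000, 1.0000]
J3: z=[-0.7986, -0.6018, 0.0000] o=[0.0588, -0.7738, 0.2300] → [0.0430, -0.0570, -0.0947, -0.7986, -0.6018, 0.0000]
J4: z=[-0.3622, 0.4806, 0.7986] o=[-0.1050, -1.3873, 0.5249] → [-0.3103, -0.5995, 0.2201, -0.3622, 0.4806, 0.7986]
V = J·q̇ = [-0.1123, 0.3916, -0.1359, -0.2031, -0.4733, -0.6954]

-0.1123 0.3916 -0.1359 -0.2031 -0.4733 -0.6954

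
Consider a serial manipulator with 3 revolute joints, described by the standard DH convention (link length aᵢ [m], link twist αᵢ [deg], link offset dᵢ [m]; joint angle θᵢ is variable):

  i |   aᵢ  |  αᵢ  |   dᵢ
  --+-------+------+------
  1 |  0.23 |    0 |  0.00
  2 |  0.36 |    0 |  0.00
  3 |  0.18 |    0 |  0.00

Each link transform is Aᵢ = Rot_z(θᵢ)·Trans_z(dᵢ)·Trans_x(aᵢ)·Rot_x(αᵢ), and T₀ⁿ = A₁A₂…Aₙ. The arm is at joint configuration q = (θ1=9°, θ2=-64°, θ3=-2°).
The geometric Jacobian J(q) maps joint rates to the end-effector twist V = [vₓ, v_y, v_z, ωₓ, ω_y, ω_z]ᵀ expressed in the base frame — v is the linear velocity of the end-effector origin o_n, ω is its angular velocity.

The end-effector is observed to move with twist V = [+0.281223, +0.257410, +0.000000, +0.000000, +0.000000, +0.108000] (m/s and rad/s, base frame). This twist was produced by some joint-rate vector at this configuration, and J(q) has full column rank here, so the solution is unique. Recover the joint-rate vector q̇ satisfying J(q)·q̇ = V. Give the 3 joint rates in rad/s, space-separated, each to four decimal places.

0.2430 0.6850 -0.8200

o_n = [0.5317, -0.4099, 0.0000]
J₁: ẑ×o_n = [0.4099, 0.5317, -0.0000], ω = ẑ
J2: z=[0.0000, 0.0000, 1.0000] o=[0.2272, 0.0360, 0.0000] → [0.4459, 0.3045, -0.0000, 0.0000, 0.0000, 1.0000]
J3: z=[0.0000, 0.0000, 1.0000] o=[0.4337, -0.2589, 0.0000] → [0.1510, 0.0980, -0.0000, 0.0000, 0.0000, 1.0000]
q̇ = J⁺·V = [0.2430, 0.6850, -0.8200]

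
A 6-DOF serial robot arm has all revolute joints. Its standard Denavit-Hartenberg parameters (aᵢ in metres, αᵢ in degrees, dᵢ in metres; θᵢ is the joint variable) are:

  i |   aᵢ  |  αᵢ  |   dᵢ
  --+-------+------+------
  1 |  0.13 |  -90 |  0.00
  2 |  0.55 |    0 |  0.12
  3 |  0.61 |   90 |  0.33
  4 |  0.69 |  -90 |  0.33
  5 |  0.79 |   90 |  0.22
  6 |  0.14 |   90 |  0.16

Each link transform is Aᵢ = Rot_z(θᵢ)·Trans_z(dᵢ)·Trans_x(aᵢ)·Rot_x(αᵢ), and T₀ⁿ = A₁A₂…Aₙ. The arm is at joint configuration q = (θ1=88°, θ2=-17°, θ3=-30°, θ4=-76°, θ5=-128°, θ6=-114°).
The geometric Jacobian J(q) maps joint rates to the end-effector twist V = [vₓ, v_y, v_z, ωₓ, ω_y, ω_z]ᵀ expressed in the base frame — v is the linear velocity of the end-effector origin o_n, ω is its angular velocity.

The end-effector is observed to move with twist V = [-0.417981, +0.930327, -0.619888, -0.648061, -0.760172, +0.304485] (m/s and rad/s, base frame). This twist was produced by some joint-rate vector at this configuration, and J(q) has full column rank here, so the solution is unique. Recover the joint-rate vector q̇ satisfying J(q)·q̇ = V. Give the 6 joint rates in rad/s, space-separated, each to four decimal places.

o_n = [-0.3433, 0.5721, 1.2441]
J₁: ẑ×o_n = [-0.5721, -0.3433, 0.0000], ω = ẑ
J2: z=[-0.9994, 0.0349, 0.0000] o=[0.0045, 0.1299, 0.0000] → [0.0434, 1.2433, -0.4297, -0.9994, 0.0349, 0.0000]
J3: z=[-0.9994, 0.0349, 0.0000] o=[-0.0970, 0.6598, 0.1608] → [0.0378, 1.0826, 0.0962, -0.9994, 0.0349, 0.0000]
J4: z=[-0.0255, -0.7309, 0.6820] o=[-0.4123, 1.0870, 0.6069] → [-0.1145, 0.0634, 0.0636, -0.0255, -0.7309, 0.6820]
J5: z=[-0.2187, 0.6698, 0.7096] o=[0.2523, 0.9362, 0.9541] → [0.4527, -0.3592, 0.4786, -0.2187, 0.6698, 0.7096]
J6: z=[-0.7530, 0.3467, -0.5593] o=[-0.2861, 0.5649, 1.4487] → [-0.0669, -0.1221, 0.0144, -0.7530, 0.3467, -0.5593]
q̇ = J⁺·V = [0.2450, 0.9500, -0.3350, 0.7100, -0.4740, 0.1580]

0.2450 0.9500 -0.3350 0.7100 -0.4740 0.1580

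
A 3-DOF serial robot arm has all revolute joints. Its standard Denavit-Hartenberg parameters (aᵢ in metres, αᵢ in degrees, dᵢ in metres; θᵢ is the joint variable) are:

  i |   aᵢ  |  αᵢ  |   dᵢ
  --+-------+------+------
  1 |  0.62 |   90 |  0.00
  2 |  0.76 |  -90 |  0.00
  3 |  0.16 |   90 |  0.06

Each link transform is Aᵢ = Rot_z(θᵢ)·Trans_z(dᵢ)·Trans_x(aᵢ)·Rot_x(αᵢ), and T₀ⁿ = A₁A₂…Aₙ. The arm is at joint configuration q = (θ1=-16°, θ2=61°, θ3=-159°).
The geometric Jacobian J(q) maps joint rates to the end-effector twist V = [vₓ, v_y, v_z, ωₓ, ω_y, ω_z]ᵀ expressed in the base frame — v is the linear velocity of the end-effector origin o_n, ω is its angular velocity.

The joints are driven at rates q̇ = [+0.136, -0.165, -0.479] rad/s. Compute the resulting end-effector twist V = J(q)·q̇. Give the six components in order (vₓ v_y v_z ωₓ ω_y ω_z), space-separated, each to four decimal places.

0.1361 0.1576 -0.0642 0.4482 0.0431 -0.0962

o_n = [0.8143, -0.2931, 0.5632]
J₁: ẑ×o_n = [0.2931, 0.8143, -0.0000], ω = ẑ
J2: z=[-0.2756, -0.9613, 0.0000] o=[0.5960, -0.1709, 0.0000] → [-0.5413, 0.1552, 0.2436, -0.2756, -0.9613, 0.0000]
J3: z=[-0.8407, 0.2411, 0.4848] o=[0.9502, -0.2725, 0.6647] → [-0.0145, -0.1512, 0.0501, -0.8407, 0.2411, 0.4848]
V = J·q̇ = [0.1361, 0.1576, -0.0642, 0.4482, 0.0431, -0.0962]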